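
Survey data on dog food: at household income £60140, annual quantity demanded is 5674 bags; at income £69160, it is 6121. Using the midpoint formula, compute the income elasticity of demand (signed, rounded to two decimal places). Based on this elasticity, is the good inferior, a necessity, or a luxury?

%ΔQ = (6121 − 5674)/[( 5674 + 6121)/2] = 447/5897.5 = 0.075794…
%ΔIncome = (69160 − 60140)/[( 60140 + 69160)/2] = 9020/64650 = 0.139520…
E_income = (447/5897.5) / (9020/64650) = 0.5432…
0 < E_income < 1 ⇒ normal good, necessity.

0.54; necessity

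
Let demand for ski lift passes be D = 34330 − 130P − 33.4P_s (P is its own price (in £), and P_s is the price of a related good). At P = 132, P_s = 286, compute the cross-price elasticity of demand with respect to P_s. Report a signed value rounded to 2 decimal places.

-1.25

At the given values, D = 34330 − 130(132) − 33.4(286) = 7617.6.
∂D/∂P_s = -33.4.
E = (-33.4) × (286/7617.6) = -1.2539…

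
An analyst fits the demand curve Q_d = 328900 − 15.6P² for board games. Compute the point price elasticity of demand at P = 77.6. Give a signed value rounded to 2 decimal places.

dQ_d/dP = −2·15.6·P = -2421.12. At P = 77.6, Q_d = 234960.544.
Ed = (dQ_d/dP)·(P/Q_d) = (-2421.12) × (77.6/234960.544) = -0.7996…

-0.80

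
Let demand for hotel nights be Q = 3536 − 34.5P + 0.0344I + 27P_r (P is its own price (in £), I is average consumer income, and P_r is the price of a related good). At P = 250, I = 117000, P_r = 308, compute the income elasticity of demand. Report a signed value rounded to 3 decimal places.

0.555

At the given values, Q = 3536 − 34.5(250) + 0.0344(117000) + 27(308) = 7251.8.
∂Q/∂I = 0.0344.
E = (0.0344) × (117000/7251.8) = 0.55500…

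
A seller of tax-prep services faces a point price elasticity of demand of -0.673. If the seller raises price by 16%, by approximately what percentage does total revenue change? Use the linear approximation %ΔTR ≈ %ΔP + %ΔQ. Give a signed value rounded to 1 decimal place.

%ΔQ ≈ Ed × %ΔP = (-0.673) × (+16%) = -10.7680%
%ΔTR ≈ %ΔP + %ΔQ = (+16%) + (-10.7680%) = +5.2320%

+5.2%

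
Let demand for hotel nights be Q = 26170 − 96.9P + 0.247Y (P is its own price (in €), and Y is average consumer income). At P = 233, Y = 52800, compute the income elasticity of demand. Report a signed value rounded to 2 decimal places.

0.78

At the given values, Q = 26170 − 96.9(233) + 0.247(52800) = 16633.9.
∂Q/∂Y = 0.247.
E = (0.247) × (52800/16633.9) = 0.7840…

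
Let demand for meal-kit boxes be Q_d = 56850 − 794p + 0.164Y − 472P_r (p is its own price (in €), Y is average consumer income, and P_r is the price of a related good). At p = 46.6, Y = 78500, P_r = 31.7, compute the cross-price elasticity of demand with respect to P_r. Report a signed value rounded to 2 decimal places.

-0.84

At the given values, Q_d = 56850 − 794(46.6) + 0.164(78500) − 472(31.7) = 17761.2.
∂Q_d/∂P_r = -472.
E = (-472) × (31.7/17761.2) = -0.8424…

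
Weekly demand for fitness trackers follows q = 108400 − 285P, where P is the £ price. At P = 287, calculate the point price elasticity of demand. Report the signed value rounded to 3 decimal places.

-3.074

dq/dP = −285. At P = 287, q = 108400 − 285(287) = 26605.
Ed = (dq/dP)·(P/q) = −285 × (287/26605) = -3.07442…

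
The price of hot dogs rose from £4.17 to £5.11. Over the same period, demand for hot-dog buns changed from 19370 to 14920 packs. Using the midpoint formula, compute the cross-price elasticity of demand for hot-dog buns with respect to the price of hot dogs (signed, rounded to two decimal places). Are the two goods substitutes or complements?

-1.28; complements

%ΔQ_{hot-dog buns} = (14920 − 19370)/avg = -4450/17145 = -0.259550…
%ΔP_{hot dogs} = (5.11 − 4.17)/avg = 0.94/4.64 = 0.202586…
E_cross = (-4450/17145) / (0.94/4.64) = -1.2811…
E_cross < 0 ⇒ the goods are complements.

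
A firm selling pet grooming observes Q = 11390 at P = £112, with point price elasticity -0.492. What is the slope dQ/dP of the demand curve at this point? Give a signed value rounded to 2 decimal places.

Ed = (dQ/dP)·(P/Q) ⇒ dQ/dP = Ed·Q/P = (-0.492)·11390/112 = -50.0346…

-50.03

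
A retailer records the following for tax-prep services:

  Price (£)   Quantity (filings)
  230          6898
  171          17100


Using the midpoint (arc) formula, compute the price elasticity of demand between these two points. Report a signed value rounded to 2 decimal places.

-2.89

%ΔQ = (17100 − 6898) / [(6898 + 17100)/2] = 10202/11999 = 0.850237…
%ΔP = (171 − 230) / [(230 + 171)/2] = -59/200.5 = -0.294264…
Arc Ed = %ΔQ / %ΔP = (10202/11999) / (-59/200.5) = -2.8893…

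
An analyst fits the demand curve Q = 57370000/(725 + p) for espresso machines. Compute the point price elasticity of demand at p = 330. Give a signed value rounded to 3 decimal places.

dQ/dp = −57370000/(725 + p)² = -51.5442. At p = 330, Q = 54379.1.
Ed = (dQ/dp)·(p/Q) = (-51.5442) × (330/54379.1) = -0.31279…

-0.313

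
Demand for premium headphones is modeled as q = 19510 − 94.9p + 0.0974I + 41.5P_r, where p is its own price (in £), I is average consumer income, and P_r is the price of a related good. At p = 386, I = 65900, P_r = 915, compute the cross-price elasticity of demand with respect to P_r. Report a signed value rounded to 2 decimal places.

1.39

At the given values, q = 19510 − 94.9(386) + 0.0974(65900) + 41.5(915) = 27269.76.
∂q/∂P_r = 41.5.
E = (41.5) × (915/27269.76) = 1.3924…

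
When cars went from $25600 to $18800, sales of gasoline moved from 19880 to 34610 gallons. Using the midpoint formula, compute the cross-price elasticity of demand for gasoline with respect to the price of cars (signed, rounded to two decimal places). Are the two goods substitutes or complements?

-1.77; complements

%ΔQ_{gasoline} = (34610 − 19880)/avg = 14730/27245 = 0.540649…
%ΔP_{cars} = (18800 − 25600)/avg = -6800/22200 = -0.306306…
E_cross = (14730/27245) / (-6800/22200) = -1.7650…
E_cross < 0 ⇒ the goods are complements.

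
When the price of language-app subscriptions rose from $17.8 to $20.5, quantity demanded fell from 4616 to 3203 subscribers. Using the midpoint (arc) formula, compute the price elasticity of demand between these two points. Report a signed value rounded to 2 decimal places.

%ΔQ = (3203 − 4616) / [(4616 + 3203)/2] = -1413/3909.5 = -0.361427…
%ΔP = (20.5 − 17.8) / [(17.8 + 20.5)/2] = 2.7/19.15 = 0.140992…
Arc Ed = %ΔQ / %ΔP = (-1413/3909.5) / (2.7/19.15) = -2.5634…

-2.56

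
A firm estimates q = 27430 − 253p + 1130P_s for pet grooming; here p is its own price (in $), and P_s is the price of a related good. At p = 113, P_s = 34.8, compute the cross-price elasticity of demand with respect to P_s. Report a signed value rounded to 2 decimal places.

1.03

At the given values, q = 27430 − 253(113) + 1130(34.8) = 38165.
∂q/∂P_s = 1130.
E = (1130) × (34.8/38165) = 1.0303…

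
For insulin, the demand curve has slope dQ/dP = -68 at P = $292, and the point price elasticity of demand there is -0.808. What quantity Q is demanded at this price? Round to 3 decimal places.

Ed = (dQ/dP)·(P/Q) ⇒ Q = (dQ/dP)·P/Ed = (-68)·292/(-0.808) = 24574.25742…

24574.257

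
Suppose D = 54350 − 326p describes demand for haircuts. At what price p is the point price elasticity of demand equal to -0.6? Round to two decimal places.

62.52

Ed = −326p/(54350 − 326p). Set this equal to -0.6:
326p = 0.6·(54350 − 326p) ⇒ 326p(1 + 0.6) = 0.6·54350
p = 0.6·54350 / (326·1.6) = 62.5191…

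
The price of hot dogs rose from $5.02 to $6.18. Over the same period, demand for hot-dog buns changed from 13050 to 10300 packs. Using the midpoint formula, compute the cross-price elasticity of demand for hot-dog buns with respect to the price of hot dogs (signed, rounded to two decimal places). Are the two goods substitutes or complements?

%ΔQ_{hot-dog buns} = (10300 − 13050)/avg = -2750/11675 = -0.235546…
%ΔP_{hot dogs} = (6.18 − 5.02)/avg = 1.16/5.6 = 0.207142…
E_cross = (-2750/11675) / (1.16/5.6) = -1.1371…
E_cross < 0 ⇒ the goods are complements.

-1.14; complements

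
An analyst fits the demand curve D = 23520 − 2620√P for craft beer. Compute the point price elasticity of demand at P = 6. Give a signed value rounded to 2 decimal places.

dD/dP = −2620/(2√P) = -534.805. At P = 6, D = 17102.3.
Ed = (dD/dP)·(P/D) = (-534.805) × (6/17102.3) = -0.1876…

-0.19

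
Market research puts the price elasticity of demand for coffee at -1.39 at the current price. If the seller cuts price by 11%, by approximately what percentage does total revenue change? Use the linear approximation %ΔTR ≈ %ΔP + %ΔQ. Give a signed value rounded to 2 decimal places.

+4.29%

%ΔQ ≈ Ed × %ΔP = (-1.39) × (-11%) = +15.2900%
%ΔTR ≈ %ΔP + %ΔQ = (-11%) + (+15.2900%) = +4.2900%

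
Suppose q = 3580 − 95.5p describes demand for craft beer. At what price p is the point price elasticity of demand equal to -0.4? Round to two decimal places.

10.71

Ed = −95.5p/(3580 − 95.5p). Set this equal to -0.4:
95.5p = 0.4·(3580 − 95.5p) ⇒ 95.5p(1 + 0.4) = 0.4·3580
p = 0.4·3580 / (95.5·1.4) = 10.7105…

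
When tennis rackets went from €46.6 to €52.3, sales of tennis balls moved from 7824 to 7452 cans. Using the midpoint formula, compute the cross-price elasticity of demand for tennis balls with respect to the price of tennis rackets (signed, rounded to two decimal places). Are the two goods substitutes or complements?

-0.42; complements

%ΔQ_{tennis balls} = (7452 − 7824)/avg = -372/7638 = -0.048703…
%ΔP_{tennis rackets} = (52.3 − 46.6)/avg = 5.7/49.45 = 0.115267…
E_cross = (-372/7638) / (5.7/49.45) = -0.4225…
E_cross < 0 ⇒ the goods are complements.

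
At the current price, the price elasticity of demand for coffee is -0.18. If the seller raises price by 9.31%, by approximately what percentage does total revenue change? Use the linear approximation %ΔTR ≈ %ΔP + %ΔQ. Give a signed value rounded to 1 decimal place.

+7.6%

%ΔQ ≈ Ed × %ΔP = (-0.18) × (+9.31%) = -1.6758%
%ΔTR ≈ %ΔP + %ΔQ = (+9.31%) + (-1.6758%) = +7.6342%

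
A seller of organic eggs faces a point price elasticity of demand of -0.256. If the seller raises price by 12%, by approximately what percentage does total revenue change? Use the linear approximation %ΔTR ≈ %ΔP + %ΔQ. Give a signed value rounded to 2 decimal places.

%ΔQ ≈ Ed × %ΔP = (-0.256) × (+12%) = -3.0720%
%ΔTR ≈ %ΔP + %ΔQ = (+12%) + (-3.0720%) = +8.9280%

+8.93%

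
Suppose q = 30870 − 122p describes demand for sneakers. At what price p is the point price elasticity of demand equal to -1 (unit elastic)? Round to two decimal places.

Ed = −122p/(30870 − 122p). Set this equal to -1:
122p = 1·(30870 − 122p) ⇒ 122p(1 + 1) = 1·30870
p = 1·30870 / (122·2) = 126.5163…

126.52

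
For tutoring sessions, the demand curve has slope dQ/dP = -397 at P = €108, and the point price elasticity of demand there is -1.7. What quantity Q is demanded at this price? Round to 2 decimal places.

Ed = (dQ/dP)·(P/Q) ⇒ Q = (dQ/dP)·P/Ed = (-397)·108/(-1.7) = 25221.1764…

25221.18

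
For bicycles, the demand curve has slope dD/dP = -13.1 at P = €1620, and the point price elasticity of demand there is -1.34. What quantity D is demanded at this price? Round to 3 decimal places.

Ed = (dD/dP)·(P/D) ⇒ D = (dD/dP)·P/Ed = (-13.1)·1620/(-1.34) = 15837.31343…

15837.313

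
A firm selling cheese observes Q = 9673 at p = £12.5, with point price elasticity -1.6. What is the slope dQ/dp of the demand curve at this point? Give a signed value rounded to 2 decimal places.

-1238.14

Ed = (dQ/dp)·(p/Q) ⇒ dQ/dp = Ed·Q/p = (-1.6)·9673/12.5 = -1238.144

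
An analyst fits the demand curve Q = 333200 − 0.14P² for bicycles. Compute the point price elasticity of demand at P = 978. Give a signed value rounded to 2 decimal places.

-1.34

dQ/dP = −2·0.14·P = -273.84. At P = 978, Q = 199292.24.
Ed = (dQ/dP)·(P/Q) = (-273.84) × (978/199292.24) = -1.3438…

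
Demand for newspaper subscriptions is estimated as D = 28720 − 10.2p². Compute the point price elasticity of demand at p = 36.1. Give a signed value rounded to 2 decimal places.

dD/dp = −2·10.2·p = -736.44. At p = 36.1, D = 15427.258.
Ed = (dD/dp)·(p/D) = (-736.44) × (36.1/15427.258) = -1.7232…

-1.72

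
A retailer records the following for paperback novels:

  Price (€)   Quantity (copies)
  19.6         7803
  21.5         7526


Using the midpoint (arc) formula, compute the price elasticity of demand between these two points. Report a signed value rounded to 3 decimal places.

%ΔQ = (7526 − 7803) / [(7803 + 7526)/2] = -277/7664.5 = -0.036140…
%ΔP = (21.5 − 19.6) / [(19.6 + 21.5)/2] = 1.9/20.55 = 0.092457…
Arc Ed = %ΔQ / %ΔP = (-277/7664.5) / (1.9/20.55) = -0.39088…

-0.391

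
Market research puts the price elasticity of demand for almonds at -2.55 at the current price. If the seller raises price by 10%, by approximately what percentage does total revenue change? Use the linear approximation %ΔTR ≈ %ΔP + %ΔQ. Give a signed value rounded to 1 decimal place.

%ΔQ ≈ Ed × %ΔP = (-2.55) × (+10%) = -25.5000%
%ΔTR ≈ %ΔP + %ΔQ = (+10%) + (-25.5000%) = -15.5000%

-15.5%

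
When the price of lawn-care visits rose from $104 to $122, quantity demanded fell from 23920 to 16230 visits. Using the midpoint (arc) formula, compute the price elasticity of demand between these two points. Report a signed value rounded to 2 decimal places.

-2.40

%ΔQ = (16230 − 23920) / [(23920 + 16230)/2] = -7690/20075 = -0.383063…
%ΔP = (122 − 104) / [(104 + 122)/2] = 18/113 = 0.159292…
Arc Ed = %ΔQ / %ΔP = (-7690/20075) / (18/113) = -2.4047…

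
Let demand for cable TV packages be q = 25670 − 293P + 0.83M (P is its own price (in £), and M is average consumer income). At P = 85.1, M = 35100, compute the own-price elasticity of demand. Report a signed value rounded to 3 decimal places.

At the given values, q = 25670 − 293(85.1) + 0.83(35100) = 29868.7.
∂q/∂P = −293.
E = (-293) × (85.1/29868.7) = -0.83479…

-0.835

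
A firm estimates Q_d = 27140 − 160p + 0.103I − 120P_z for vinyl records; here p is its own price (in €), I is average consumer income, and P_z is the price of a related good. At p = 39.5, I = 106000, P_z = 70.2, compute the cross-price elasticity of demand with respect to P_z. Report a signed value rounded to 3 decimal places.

At the given values, Q_d = 27140 − 160(39.5) + 0.103(106000) − 120(70.2) = 23314.
∂Q_d/∂P_z = -120.
E = (-120) × (70.2/23314) = -0.36132…

-0.361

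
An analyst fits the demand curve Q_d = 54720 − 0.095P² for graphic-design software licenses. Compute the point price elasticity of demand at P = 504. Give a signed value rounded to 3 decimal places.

-1.578

dQ_d/dP = −2·0.095·P = -95.76. At P = 504, Q_d = 30588.48.
Ed = (dQ_d/dP)·(P/Q_d) = (-95.76) × (504/30588.48) = -1.57781…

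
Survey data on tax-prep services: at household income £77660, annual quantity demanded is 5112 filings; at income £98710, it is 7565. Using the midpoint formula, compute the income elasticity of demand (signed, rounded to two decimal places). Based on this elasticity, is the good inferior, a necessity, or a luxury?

%ΔQ = (7565 − 5112)/[( 5112 + 7565)/2] = 2453/6338.5 = 0.387000…
%ΔIncome = (98710 − 77660)/[( 77660 + 98710)/2] = 21050/88185 = 0.238702…
E_income = (2453/6338.5) / (21050/88185) = 1.6212…
E_income > 1 ⇒ normal good, luxury.

1.62; luxury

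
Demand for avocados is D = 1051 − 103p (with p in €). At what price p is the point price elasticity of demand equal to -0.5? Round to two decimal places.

Ed = −103p/(1051 − 103p). Set this equal to -0.5:
103p = 0.5·(1051 − 103p) ⇒ 103p(1 + 0.5) = 0.5·1051
p = 0.5·1051 / (103·1.5) = 3.4012…

3.40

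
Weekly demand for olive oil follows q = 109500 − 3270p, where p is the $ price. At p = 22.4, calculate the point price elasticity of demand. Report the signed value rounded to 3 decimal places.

-2.021

dq/dp = −3270. At p = 22.4, q = 109500 − 3270(22.4) = 36252.
Ed = (dq/dp)·(p/q) = −3270 × (22.4/36252) = -2.02052…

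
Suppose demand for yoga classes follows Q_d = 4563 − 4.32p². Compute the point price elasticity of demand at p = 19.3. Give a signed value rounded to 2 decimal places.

-1.09

dQ_d/dp = −2·4.32·p = -166.752. At p = 19.3, Q_d = 2953.8432.
Ed = (dQ_d/dp)·(p/Q_d) = (-166.752) × (19.3/2953.8432) = -1.0895…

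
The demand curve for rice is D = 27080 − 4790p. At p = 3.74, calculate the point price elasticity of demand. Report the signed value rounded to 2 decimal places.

dD/dp = −4790. At p = 3.74, D = 27080 − 4790(3.74) = 9165.4.
Ed = (dD/dp)·(p/D) = −4790 × (3.74/9165.4) = -1.9545…

-1.95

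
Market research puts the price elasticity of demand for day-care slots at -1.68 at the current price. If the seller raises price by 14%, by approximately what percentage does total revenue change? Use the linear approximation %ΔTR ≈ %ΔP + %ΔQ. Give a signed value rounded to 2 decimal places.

-9.52%

%ΔQ ≈ Ed × %ΔP = (-1.68) × (+14%) = -23.5200%
%ΔTR ≈ %ΔP + %ΔQ = (+14%) + (-23.5200%) = -9.5200%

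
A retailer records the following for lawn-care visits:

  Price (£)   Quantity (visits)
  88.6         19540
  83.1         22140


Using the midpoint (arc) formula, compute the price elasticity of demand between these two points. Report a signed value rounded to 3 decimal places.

-1.947

%ΔQ = (22140 − 19540) / [(19540 + 22140)/2] = 2600/20840 = 0.124760…
%ΔP = (83.1 − 88.6) / [(88.6 + 83.1)/2] = -5.5/85.85 = -0.064065…
Arc Ed = %ΔQ / %ΔP = (2600/20840) / (-5.5/85.85) = -1.94739…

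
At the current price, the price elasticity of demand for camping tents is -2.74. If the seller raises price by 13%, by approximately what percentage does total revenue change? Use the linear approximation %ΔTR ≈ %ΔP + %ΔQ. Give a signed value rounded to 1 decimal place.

-22.6%

%ΔQ ≈ Ed × %ΔP = (-2.74) × (+13%) = -35.6200%
%ΔTR ≈ %ΔP + %ΔQ = (+13%) + (-35.6200%) = -22.6200%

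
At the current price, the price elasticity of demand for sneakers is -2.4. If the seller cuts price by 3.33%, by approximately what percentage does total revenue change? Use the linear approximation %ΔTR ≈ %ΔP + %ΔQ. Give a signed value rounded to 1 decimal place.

+4.7%

%ΔQ ≈ Ed × %ΔP = (-2.4) × (-3.33%) = +7.9920%
%ΔTR ≈ %ΔP + %ΔQ = (-3.33%) + (+7.9920%) = +4.6620%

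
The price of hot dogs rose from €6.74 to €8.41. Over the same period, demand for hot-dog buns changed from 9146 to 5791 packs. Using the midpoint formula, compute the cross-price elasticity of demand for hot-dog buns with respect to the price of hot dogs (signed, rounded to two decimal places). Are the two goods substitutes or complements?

-2.04; complements

%ΔQ_{hot-dog buns} = (5791 − 9146)/avg = -3355/7468.5 = -0.449220…
%ΔP_{hot dogs} = (8.41 − 6.74)/avg = 1.67/7.575 = 0.220462…
E_cross = (-3355/7468.5) / (1.67/7.575) = -2.0376…
E_cross < 0 ⇒ the goods are complements.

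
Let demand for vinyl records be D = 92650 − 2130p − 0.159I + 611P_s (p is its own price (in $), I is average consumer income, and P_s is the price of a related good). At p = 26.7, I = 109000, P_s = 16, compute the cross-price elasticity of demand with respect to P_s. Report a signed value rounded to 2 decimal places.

0.35

At the given values, D = 92650 − 2130(26.7) − 0.159(109000) + 611(16) = 28224.
∂D/∂P_s = 611.
E = (611) × (16/28224) = 0.3463…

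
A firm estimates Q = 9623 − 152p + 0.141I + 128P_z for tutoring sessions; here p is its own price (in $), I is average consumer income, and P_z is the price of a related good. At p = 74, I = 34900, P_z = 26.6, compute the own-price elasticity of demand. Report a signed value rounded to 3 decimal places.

At the given values, Q = 9623 − 152(74) + 0.141(34900) + 128(26.6) = 6700.7.
∂Q/∂p = −152.
E = (-152) × (74/6700.7) = -1.67863…

-1.679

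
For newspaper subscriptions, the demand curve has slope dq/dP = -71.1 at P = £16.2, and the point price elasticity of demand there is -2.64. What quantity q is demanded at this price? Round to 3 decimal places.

Ed = (dq/dP)·(P/q) ⇒ q = (dq/dP)·P/Ed = (-71.1)·16.2/(-2.64) = 436.29545…

436.295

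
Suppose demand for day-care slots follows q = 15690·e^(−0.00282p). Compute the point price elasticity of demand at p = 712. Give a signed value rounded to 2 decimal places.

-2.01

dq/dp = −0.00282·q = -5.94126. At p = 712, q = 2106.83.
Ed = (dq/dp)·(p/q) = (-5.94126) × (712/2106.83) = -2.0078…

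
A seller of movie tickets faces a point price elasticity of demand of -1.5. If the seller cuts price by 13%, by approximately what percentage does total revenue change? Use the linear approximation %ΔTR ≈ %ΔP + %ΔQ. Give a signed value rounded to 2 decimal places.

+6.50%

%ΔQ ≈ Ed × %ΔP = (-1.5) × (-13%) = +19.5000%
%ΔTR ≈ %ΔP + %ΔQ = (-13%) + (+19.5000%) = +6.5000%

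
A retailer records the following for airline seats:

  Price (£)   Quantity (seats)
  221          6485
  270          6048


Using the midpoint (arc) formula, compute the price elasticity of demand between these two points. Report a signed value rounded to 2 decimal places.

-0.35

%ΔQ = (6048 − 6485) / [(6485 + 6048)/2] = -437/6266.5 = -0.069735…
%ΔP = (270 − 221) / [(221 + 270)/2] = 49/245.5 = 0.199592…
Arc Ed = %ΔQ / %ΔP = (-437/6266.5) / (49/245.5) = -0.3493…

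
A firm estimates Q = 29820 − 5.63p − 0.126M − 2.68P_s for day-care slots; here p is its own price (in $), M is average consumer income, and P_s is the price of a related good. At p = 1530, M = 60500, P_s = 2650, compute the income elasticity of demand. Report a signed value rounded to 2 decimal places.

At the given values, Q = 29820 − 5.63(1530) − 0.126(60500) − 2.68(2650) = 6481.1.
∂Q/∂M = -0.126.
E = (-0.126) × (60500/6481.1) = -1.1761…

-1.18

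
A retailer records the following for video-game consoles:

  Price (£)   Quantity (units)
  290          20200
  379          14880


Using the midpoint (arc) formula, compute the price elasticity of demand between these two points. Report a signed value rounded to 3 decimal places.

-1.140

%ΔQ = (14880 − 20200) / [(20200 + 14880)/2] = -5320/17540 = -0.303306…
%ΔP = (379 − 290) / [(290 + 379)/2] = 89/334.5 = 0.266068…
Arc Ed = %ΔQ / %ΔP = (-5320/17540) / (89/334.5) = -1.13995…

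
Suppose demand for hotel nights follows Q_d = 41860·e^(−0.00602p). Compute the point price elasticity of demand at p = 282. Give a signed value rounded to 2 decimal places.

-1.70

dQ_d/dp = −0.00602·Q_d = -46.1445. At p = 282, Q_d = 7665.2.
Ed = (dQ_d/dp)·(p/Q_d) = (-46.1445) × (282/7665.2) = -1.6976…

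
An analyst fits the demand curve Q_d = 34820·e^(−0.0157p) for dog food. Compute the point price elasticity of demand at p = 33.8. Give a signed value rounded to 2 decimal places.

dQ_d/dp = −0.0157·Q_d = -321.563. At p = 33.8, Q_d = 20481.7.
Ed = (dQ_d/dp)·(p/Q_d) = (-321.563) × (33.8/20481.7) = -0.5306…

-0.53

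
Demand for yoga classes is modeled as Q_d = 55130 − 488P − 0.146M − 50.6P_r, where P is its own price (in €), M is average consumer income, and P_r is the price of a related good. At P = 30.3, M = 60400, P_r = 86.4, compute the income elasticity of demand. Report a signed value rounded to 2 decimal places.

-0.32

At the given values, Q_d = 55130 − 488(30.3) − 0.146(60400) − 50.6(86.4) = 27153.36.
∂Q_d/∂M = -0.146.
E = (-0.146) × (60400/27153.36) = -0.3247…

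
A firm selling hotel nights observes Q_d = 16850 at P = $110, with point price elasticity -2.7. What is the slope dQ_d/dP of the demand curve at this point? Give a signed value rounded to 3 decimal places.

Ed = (dQ_d/dP)·(P/Q_d) ⇒ dQ_d/dP = Ed·Q_d/P = (-2.7)·16850/110 = -413.59090…

-413.591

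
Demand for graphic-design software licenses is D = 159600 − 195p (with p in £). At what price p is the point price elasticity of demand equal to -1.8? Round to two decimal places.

Ed = −195p/(159600 − 195p). Set this equal to -1.8:
195p = 1.8·(159600 − 195p) ⇒ 195p(1 + 1.8) = 1.8·159600
p = 1.8·159600 / (195·2.8) = 526.1538…

526.15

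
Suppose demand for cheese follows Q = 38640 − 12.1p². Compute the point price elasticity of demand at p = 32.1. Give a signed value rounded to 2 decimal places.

dQ/dp = −2·12.1·p = -776.82. At p = 32.1, Q = 26172.039.
Ed = (dQ/dp)·(p/Q) = (-776.82) × (32.1/26172.039) = -0.9527…

-0.95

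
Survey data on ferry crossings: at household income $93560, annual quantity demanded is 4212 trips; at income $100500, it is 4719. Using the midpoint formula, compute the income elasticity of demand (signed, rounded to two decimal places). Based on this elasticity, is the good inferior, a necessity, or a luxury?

1.59; luxury

%ΔQ = (4719 − 4212)/[( 4212 + 4719)/2] = 507/4465.5 = 0.113537…
%ΔIncome = (100500 − 93560)/[( 93560 + 100500)/2] = 6940/97030 = 0.071524…
E_income = (507/4465.5) / (6940/97030) = 1.5873…
E_income > 1 ⇒ normal good, luxury.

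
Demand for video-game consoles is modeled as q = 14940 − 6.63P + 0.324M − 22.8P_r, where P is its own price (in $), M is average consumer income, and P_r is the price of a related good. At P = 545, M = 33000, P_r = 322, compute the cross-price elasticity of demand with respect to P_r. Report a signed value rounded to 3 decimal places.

-0.500

At the given values, q = 14940 − 6.63(545) + 0.324(33000) − 22.8(322) = 14677.05.
∂q/∂P_r = -22.8.
E = (-22.8) × (322/14677.05) = -0.50020…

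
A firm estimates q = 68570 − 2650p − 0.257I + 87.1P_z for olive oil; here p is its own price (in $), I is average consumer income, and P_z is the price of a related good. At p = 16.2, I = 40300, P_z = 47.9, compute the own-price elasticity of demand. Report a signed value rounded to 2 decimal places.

-2.21

At the given values, q = 68570 − 2650(16.2) − 0.257(40300) + 87.1(47.9) = 19454.99.
∂q/∂p = −2650.
E = (-2650) × (16.2/19454.99) = -2.2066…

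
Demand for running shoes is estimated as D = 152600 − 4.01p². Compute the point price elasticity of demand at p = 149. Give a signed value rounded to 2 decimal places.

dD/dp = −2·4.01·p = -1194.98. At p = 149, D = 63573.99.
Ed = (dD/dp)·(p/D) = (-1194.98) × (149/63573.99) = -2.8007…

-2.80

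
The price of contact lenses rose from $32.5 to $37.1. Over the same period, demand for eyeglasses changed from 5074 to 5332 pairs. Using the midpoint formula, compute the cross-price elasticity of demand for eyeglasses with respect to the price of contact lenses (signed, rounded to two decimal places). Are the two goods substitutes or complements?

%ΔQ_{eyeglasses} = (5332 − 5074)/avg = 258/5203 = 0.049586…
%ΔP_{contact lenses} = (37.1 − 32.5)/avg = 4.6/34.8 = 0.132183…
E_cross = (258/5203) / (4.6/34.8) = 0.3751…
E_cross > 0 ⇒ the goods are substitutes.

0.38; substitutes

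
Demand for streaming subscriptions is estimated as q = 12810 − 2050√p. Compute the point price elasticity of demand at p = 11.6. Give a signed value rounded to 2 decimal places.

dq/dp = −2050/(2√p) = -300.95. At p = 11.6, q = 5827.95.
Ed = (dq/dp)·(p/q) = (-300.95) × (11.6/5827.95) = -0.5990…

-0.60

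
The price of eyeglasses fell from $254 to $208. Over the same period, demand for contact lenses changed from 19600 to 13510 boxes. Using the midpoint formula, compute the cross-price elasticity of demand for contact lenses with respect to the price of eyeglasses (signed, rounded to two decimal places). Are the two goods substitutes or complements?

1.85; substitutes

%ΔQ_{contact lenses} = (13510 − 19600)/avg = -6090/16555 = -0.367864…
%ΔP_{eyeglasses} = (208 − 254)/avg = -46/231 = -0.199134…
E_cross = (-6090/16555) / (-46/231) = 1.8473…
E_cross > 0 ⇒ the goods are substitutes.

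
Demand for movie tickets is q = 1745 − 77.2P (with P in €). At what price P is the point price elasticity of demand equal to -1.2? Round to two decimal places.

12.33

Ed = −77.2P/(1745 − 77.2P). Set this equal to -1.2:
77.2P = 1.2·(1745 − 77.2P) ⇒ 77.2P(1 + 1.2) = 1.2·1745
P = 1.2·1745 / (77.2·2.2) = 12.3292…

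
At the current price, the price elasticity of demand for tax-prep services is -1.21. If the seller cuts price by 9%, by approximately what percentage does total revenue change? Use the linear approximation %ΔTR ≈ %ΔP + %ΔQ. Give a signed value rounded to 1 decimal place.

%ΔQ ≈ Ed × %ΔP = (-1.21) × (-9%) = +10.8900%
%ΔTR ≈ %ΔP + %ΔQ = (-9%) + (+10.8900%) = +1.8900%

+1.9%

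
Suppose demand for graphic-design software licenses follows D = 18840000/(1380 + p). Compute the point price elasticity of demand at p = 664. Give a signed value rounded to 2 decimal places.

-0.32

dD/dp = −18840000/(1380 + p)² = -4.5094. At p = 664, D = 9217.22.
Ed = (dD/dp)·(p/D) = (-4.5094) × (664/9217.22) = -0.3248…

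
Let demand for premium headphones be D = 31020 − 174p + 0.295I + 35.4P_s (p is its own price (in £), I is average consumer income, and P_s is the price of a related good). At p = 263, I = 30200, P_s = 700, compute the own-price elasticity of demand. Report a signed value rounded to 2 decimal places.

-2.42

At the given values, D = 31020 − 174(263) + 0.295(30200) + 35.4(700) = 18947.
∂D/∂p = −174.
E = (-174) × (263/18947) = -2.4152…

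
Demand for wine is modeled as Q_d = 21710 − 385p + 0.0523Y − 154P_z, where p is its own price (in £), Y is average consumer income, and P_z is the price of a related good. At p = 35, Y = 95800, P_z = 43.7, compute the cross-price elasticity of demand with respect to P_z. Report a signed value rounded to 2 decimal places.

At the given values, Q_d = 21710 − 385(35) + 0.0523(95800) − 154(43.7) = 6515.54.
∂Q_d/∂P_z = -154.
E = (-154) × (43.7/6515.54) = -1.0328…

-1.03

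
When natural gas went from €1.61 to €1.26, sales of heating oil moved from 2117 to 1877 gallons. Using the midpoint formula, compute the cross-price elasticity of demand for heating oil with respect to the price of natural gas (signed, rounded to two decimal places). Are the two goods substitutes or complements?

%ΔQ_{heating oil} = (1877 − 2117)/avg = -240/1997 = -0.120180…
%ΔP_{natural gas} = (1.26 − 1.61)/avg = -0.35/1.435 = -0.243902…
E_cross = (-240/1997) / (-0.35/1.435) = 0.4927…
E_cross > 0 ⇒ the goods are substitutes.

0.49; substitutes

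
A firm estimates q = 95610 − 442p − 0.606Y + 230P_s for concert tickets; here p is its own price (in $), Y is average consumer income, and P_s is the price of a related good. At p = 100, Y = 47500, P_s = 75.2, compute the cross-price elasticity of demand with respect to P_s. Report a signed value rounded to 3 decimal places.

At the given values, q = 95610 − 442(100) − 0.606(47500) + 230(75.2) = 39921.
∂q/∂P_s = 230.
E = (230) × (75.2/39921) = 0.43325…

0.433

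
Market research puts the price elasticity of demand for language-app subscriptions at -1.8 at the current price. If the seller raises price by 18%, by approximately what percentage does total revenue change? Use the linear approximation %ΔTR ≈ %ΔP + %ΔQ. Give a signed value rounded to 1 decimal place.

-14.4%

%ΔQ ≈ Ed × %ΔP = (-1.8) × (+18%) = -32.4000%
%ΔTR ≈ %ΔP + %ΔQ = (+18%) + (-32.4000%) = -14.4000%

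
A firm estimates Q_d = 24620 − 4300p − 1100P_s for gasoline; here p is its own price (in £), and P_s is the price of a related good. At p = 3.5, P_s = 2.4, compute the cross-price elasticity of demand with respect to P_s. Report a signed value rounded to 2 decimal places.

At the given values, Q_d = 24620 − 4300(3.5) − 1100(2.4) = 6930.
∂Q_d/∂P_s = -1100.
E = (-1100) × (2.4/6930) = -0.3809…

-0.38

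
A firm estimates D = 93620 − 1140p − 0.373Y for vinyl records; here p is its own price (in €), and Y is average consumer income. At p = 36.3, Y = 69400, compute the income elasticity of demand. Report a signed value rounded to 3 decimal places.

-0.982

At the given values, D = 93620 − 1140(36.3) − 0.373(69400) = 26351.8.
∂D/∂Y = -0.373.
E = (-0.373) × (69400/26351.8) = -0.98233…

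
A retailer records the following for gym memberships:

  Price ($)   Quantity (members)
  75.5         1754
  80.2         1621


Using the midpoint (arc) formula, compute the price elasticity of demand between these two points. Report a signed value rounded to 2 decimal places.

%ΔQ = (1621 − 1754) / [(1754 + 1621)/2] = -133/1687.5 = -0.078814…
%ΔP = (80.2 − 75.5) / [(75.5 + 80.2)/2] = 4.7/77.85 = 0.060372…
Arc Ed = %ΔQ / %ΔP = (-133/1687.5) / (4.7/77.85) = -1.3054…

-1.31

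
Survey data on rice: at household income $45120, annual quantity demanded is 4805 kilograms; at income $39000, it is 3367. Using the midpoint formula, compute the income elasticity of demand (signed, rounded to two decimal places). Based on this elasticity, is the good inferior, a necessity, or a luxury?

2.42; luxury

%ΔQ = (3367 − 4805)/[( 4805 + 3367)/2] = -1438/4086 = -0.351933…
%ΔIncome = (39000 − 45120)/[( 45120 + 39000)/2] = -6120/42060 = -0.145506…
E_income = (-1438/4086) / (-6120/42060) = 2.4186…
E_income > 1 ⇒ normal good, luxury.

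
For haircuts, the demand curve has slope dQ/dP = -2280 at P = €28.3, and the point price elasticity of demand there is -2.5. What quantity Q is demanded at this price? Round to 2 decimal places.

Ed = (dQ/dP)·(P/Q) ⇒ Q = (dQ/dP)·P/Ed = (-2280)·28.3/(-2.5) = 25809.6

25809.60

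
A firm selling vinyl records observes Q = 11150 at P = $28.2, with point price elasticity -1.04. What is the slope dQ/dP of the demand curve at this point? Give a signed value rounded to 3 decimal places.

-411.206

Ed = (dQ/dP)·(P/Q) ⇒ dQ/dP = Ed·Q/P = (-1.04)·11150/28.2 = -411.20567…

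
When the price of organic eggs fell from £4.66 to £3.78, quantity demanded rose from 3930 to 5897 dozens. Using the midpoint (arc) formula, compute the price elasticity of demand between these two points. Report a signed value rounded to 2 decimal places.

%ΔQ = (5897 − 3930) / [(3930 + 5897)/2] = 1967/4913.5 = 0.400325…
%ΔP = (3.78 − 4.66) / [(4.66 + 3.78)/2] = -0.88/4.22 = -0.208530…
Arc Ed = %ΔQ / %ΔP = (1967/4913.5) / (-0.88/4.22) = -1.9197…

-1.92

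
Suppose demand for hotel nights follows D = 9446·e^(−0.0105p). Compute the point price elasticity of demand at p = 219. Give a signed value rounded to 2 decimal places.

-2.30

dD/dp = −0.0105·D = -9.94895. At p = 219, D = 947.519.
Ed = (dD/dp)·(p/D) = (-9.94895) × (219/947.519) = -2.2995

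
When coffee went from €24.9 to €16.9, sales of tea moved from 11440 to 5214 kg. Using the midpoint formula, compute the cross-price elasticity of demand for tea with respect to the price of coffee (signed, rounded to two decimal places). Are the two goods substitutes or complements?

1.95; substitutes

%ΔQ_{tea} = (5214 − 11440)/avg = -6226/8327 = -0.747688…
%ΔP_{coffee} = (16.9 − 24.9)/avg = -8/20.9 = -0.382775…
E_cross = (-6226/8327) / (-8/20.9) = 1.9533…
E_cross > 0 ⇒ the goods are substitutes.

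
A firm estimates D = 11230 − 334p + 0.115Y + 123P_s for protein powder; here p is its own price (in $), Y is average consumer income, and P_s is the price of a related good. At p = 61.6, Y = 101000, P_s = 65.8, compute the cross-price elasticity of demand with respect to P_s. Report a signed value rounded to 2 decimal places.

0.78

At the given values, D = 11230 − 334(61.6) + 0.115(101000) + 123(65.8) = 10364.
∂D/∂P_s = 123.
E = (123) × (65.8/10364) = 0.7809…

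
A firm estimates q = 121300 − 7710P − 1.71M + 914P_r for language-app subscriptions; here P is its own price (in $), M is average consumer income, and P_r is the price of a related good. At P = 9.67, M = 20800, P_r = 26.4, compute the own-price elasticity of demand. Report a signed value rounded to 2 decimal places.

-2.11

At the given values, q = 121300 − 7710(9.67) − 1.71(20800) + 914(26.4) = 35305.9.
∂q/∂P = −7710.
E = (-7710) × (9.67/35305.9) = -2.1117…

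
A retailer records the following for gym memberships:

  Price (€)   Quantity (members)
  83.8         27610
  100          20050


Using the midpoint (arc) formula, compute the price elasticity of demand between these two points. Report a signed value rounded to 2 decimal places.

-1.80

%ΔQ = (20050 − 27610) / [(27610 + 20050)/2] = -7560/23830 = -0.317247…
%ΔP = (100 − 83.8) / [(83.8 + 100)/2] = 16.2/91.9 = 0.176278…
Arc Ed = %ΔQ / %ΔP = (-7560/23830) / (16.2/91.9) = -1.7996…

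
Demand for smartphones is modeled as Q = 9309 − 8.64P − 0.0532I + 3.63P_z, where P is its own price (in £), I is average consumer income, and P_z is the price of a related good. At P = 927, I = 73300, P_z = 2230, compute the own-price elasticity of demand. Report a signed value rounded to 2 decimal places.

At the given values, Q = 9309 − 8.64(927) − 0.0532(73300) + 3.63(2230) = 5495.06.
∂Q/∂P = −8.64.
E = (-8.64) × (927/5495.06) = -1.4575…

-1.46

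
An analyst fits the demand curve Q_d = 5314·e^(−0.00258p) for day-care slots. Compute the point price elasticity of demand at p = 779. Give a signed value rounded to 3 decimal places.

-2.010

dQ_d/dp = −0.00258·Q_d = -1.83733. At p = 779, Q_d = 712.144.
Ed = (dQ_d/dp)·(p/Q_d) = (-1.83733) × (779/712.144) = -2.00982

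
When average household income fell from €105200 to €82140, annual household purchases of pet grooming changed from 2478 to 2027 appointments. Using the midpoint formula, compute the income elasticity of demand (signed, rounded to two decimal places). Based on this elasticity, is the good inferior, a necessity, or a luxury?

0.81; necessity

%ΔQ = (2027 − 2478)/[( 2478 + 2027)/2] = -451/2252.5 = -0.200221…
%ΔIncome = (82140 − 105200)/[( 105200 + 82140)/2] = -23060/93670 = -0.246183…
E_income = (-451/2252.5) / (-23060/93670) = 0.8133…
0 < E_income < 1 ⇒ normal good, necessity.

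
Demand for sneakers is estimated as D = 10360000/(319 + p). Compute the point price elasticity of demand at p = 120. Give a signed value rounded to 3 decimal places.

dD/dp = −10360000/(319 + p)² = -53.7565. At p = 120, D = 23599.1.
Ed = (dD/dp)·(p/D) = (-53.7565) × (120/23599.1) = -0.27334…

-0.273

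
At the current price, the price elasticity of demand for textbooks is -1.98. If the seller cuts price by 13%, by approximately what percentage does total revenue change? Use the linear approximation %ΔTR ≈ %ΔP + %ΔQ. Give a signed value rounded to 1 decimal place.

+12.7%

%ΔQ ≈ Ed × %ΔP = (-1.98) × (-13%) = +25.7400%
%ΔTR ≈ %ΔP + %ΔQ = (-13%) + (+25.7400%) = +12.7400%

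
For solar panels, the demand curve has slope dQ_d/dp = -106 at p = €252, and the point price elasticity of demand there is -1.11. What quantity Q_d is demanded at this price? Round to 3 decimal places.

Ed = (dQ_d/dp)·(p/Q_d) ⇒ Q_d = (dQ_d/dp)·p/Ed = (-106)·252/(-1.11) = 24064.86486…

24064.865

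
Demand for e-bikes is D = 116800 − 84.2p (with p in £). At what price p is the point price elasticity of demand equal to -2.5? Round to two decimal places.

990.84

Ed = −84.2p/(116800 − 84.2p). Set this equal to -2.5:
84.2p = 2.5·(116800 − 84.2p) ⇒ 84.2p(1 + 2.5) = 2.5·116800
p = 2.5·116800 / (84.2·3.5) = 990.8381…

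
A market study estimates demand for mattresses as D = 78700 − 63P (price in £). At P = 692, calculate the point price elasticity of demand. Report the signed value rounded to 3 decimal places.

dD/dP = −63. At P = 692, D = 78700 − 63(692) = 35104.
Ed = (dD/dP)·(P/D) = −63 × (692/35104) = -1.24190…

-1.242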